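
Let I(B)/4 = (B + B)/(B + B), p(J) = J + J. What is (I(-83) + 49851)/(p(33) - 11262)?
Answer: -49855/11196 ≈ -4.4529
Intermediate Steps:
p(J) = 2*J
I(B) = 4 (I(B) = 4*((B + B)/(B + B)) = 4*((2*B)/((2*B))) = 4*((2*B)*(1/(2*B))) = 4*1 = 4)
(I(-83) + 49851)/(p(33) - 11262) = (4 + 49851)/(2*33 - 11262) = 49855/(66 - 11262) = 49855/(-11196) = 49855*(-1/11196) = -49855/11196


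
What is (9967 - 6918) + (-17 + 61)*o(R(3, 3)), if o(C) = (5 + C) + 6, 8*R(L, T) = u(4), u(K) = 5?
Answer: 7121/2 ≈ 3560.5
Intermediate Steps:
R(L, T) = 5/8 (R(L, T) = (1/8)*5 = 5/8)
o(C) = 11 + C
(9967 - 6918) + (-17 + 61)*o(R(3, 3)) = (9967 - 6918) + (-17 + 61)*(11 + 5/8) = 3049 + 44*(93/8) = 3049 + 1023/2 = 7121/2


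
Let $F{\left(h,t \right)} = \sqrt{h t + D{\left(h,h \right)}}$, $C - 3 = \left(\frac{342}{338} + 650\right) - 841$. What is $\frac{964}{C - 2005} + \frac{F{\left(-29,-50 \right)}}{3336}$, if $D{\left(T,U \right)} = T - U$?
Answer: $- \frac{81458}{185223} + \frac{5 \sqrt{58}}{3336} \approx -0.42837$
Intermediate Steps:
$C = - \frac{31601}{169}$ ($C = 3 - \left(191 - \frac{171}{169}\right) = 3 + \left(\left(342 \cdot \frac{1}{338} + 650\right) - 841\right) = 3 + \left(\left(\frac{171}{169} + 650\right) - 841\right) = 3 + \left(\frac{110021}{169} - 841\right) = 3 - \frac{32108}{169} = - \frac{31601}{169} \approx -186.99$)
$F{\left(h,t \right)} = \sqrt{h t}$ ($F{\left(h,t \right)} = \sqrt{h t + \left(h - h\right)} = \sqrt{h t + 0} = \sqrt{h t}$)
$\frac{964}{C - 2005} + \frac{F{\left(-29,-50 \right)}}{3336} = \frac{964}{- \frac{31601}{169} - 2005} + \frac{\sqrt{\left(-29\right) \left(-50\right)}}{3336} = \frac{964}{- \frac{31601}{169} - 2005} + \sqrt{1450} \cdot \frac{1}{3336} = \frac{964}{- \frac{370446}{169}} + 5 \sqrt{58} \cdot \frac{1}{3336} = 964 \left(- \frac{169}{370446}\right) + \frac{5 \sqrt{58}}{3336} = - \frac{81458}{185223} + \frac{5 \sqrt{58}}{3336}$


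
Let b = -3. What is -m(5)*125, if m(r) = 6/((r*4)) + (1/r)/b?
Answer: -175/6 ≈ -29.167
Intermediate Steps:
m(r) = 7/(6*r) (m(r) = 6/((r*4)) + (1/r)/(-3) = 6/((4*r)) - 1/3/r = 6*(1/(4*r)) - 1/(3*r) = 3/(2*r) - 1/(3*r) = 7/(6*r))
-m(5)*125 = -7/(6*5)*125 = -1*7/30*125 = -7/30*125 = -175/6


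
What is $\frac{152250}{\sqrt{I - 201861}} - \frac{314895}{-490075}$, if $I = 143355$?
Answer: $\frac{62979}{98015} - \frac{3625 i \sqrt{1194}}{199} \approx 0.64254 - 629.44 i$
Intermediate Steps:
$\frac{152250}{\sqrt{I - 201861}} - \frac{314895}{-490075} = \frac{152250}{\sqrt{143355 - 201861}} - \frac{314895}{-490075} = \frac{152250}{\sqrt{-58506}} - - \frac{62979}{98015} = \frac{152250}{7 i \sqrt{1194}} + \frac{62979}{98015} = 152250 \left(- \frac{i \sqrt{1194}}{8358}\right) + \frac{62979}{98015} = - \frac{3625 i \sqrt{1194}}{199} + \frac{62979}{98015} = \frac{62979}{98015} - \frac{3625 i \sqrt{1194}}{199}$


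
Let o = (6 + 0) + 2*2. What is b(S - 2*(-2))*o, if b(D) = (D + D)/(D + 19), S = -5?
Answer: -10/9 ≈ -1.1111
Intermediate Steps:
b(D) = 2*D/(19 + D) (b(D) = (2*D)/(19 + D) = 2*D/(19 + D))
o = 10 (o = 6 + 4 = 10)
b(S - 2*(-2))*o = (2*(-5 - 2*(-2))/(19 + (-5 - 2*(-2))))*10 = (2*(-5 + 4)/(19 + (-5 + 4)))*10 = (2*(-1)/(19 - 1))*10 = (2*(-1)/18)*10 = (2*(-1)*(1/18))*10 = -⅑*10 = -10/9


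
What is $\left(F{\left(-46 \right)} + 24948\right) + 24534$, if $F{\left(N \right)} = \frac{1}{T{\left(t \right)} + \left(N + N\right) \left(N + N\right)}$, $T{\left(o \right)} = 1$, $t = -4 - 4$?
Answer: $\frac{418865131}{8465} \approx 49482.0$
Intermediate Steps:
$t = -8$
$F{\left(N \right)} = \frac{1}{1 + 4 N^{2}}$ ($F{\left(N \right)} = \frac{1}{1 + \left(N + N\right) \left(N + N\right)} = \frac{1}{1 + 2 N 2 N} = \frac{1}{1 + 4 N^{2}}$)
$\left(F{\left(-46 \right)} + 24948\right) + 24534 = \left(\frac{1}{1 + 4 \left(-46\right)^{2}} + 24948\right) + 24534 = \left(\frac{1}{1 + 4 \cdot 2116} + 24948\right) + 24534 = \left(\frac{1}{1 + 8464} + 24948\right) + 24534 = \left(\frac{1}{8465} + 24948\right) + 24534 = \frac{211184821}{8465} + 24534 = \frac{418865131}{8465}$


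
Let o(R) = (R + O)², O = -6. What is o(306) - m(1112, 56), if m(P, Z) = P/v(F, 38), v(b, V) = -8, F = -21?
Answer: 90139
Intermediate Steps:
o(R) = (-6 + R)² (o(R) = (R - 6)² = (-6 + R)²)
m(P, Z) = -P/8 (m(P, Z) = P/(-8) = P*(-⅛) = -P/8)
o(306) - m(1112, 56) = (-6 + 306)² - (-1)*1112/8 = 300² - 1*(-139) = 90000 + 139 = 90139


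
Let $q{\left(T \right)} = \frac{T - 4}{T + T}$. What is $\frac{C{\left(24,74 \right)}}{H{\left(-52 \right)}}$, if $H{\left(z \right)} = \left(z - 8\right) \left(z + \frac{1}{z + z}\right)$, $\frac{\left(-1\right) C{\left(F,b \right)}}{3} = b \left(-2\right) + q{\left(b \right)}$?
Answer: $\frac{15769}{111185} \approx 0.14183$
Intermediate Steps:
$q{\left(T \right)} = \frac{-4 + T}{2 T}$
$C{\left(F,b \right)} = 6 b - \frac{3 \left(-4 + b\right)}{2 b}$ ($C{\left(F,b \right)} = - 3 \left(b \left(-2\right) + \frac{-4 + b}{2 b}\right) = - 3 \left(- 2 b + \frac{-4 + b}{2 b}\right) = 6 b - \frac{3 \left(-4 + b\right)}{2 b}$)
$H{\left(z \right)} = \left(-8 + z\right) \left(z + \frac{1}{2 z}\right)$
$\frac{C{\left(24,74 \right)}}{H{\left(-52 \right)}} = \frac{- \frac{3}{2} + 6 \cdot 74 + \frac{6}{74}}{\frac{1}{2} + \left(-52\right)^{2} - -416 - \frac{4}{-52}} = \frac{- \frac{3}{2} + 444 + 6 \cdot \frac{1}{74}}{\frac{1}{2} + 2704 + 416 - - \frac{1}{13}} = \frac{- \frac{3}{2} + 444 + \frac{3}{37}}{\frac{1}{2} + 2704 + 416 + \frac{1}{13}} = \frac{32751}{74 \cdot \frac{81135}{26}} = \frac{32751}{74} \cdot \frac{26}{81135} = \frac{15769}{111185}$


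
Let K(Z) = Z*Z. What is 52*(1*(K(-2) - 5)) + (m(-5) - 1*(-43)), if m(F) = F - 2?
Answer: -16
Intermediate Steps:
K(Z) = Z**2
m(F) = -2 + F
52*(1*(K(-2) - 5)) + (m(-5) - 1*(-43)) = 52*(1*((-2)**2 - 5)) + ((-2 - 5) - 1*(-43)) = 52*(1*(4 - 5)) + (-7 + 43) = 52*(1*(-1)) + 36 = 52*(-1) + 36 = -52 + 36 = -16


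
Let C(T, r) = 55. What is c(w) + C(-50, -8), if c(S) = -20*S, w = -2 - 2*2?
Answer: 175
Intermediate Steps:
w = -6 (w = -2 - 4 = -6)
c(w) + C(-50, -8) = -20*(-6) + 55 = 120 + 55 = 175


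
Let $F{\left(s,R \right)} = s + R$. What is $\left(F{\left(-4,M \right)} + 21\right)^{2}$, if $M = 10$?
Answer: $729$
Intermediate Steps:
$F{\left(s,R \right)} = R + s$
$\left(F{\left(-4,M \right)} + 21\right)^{2} = \left(\left(10 - 4\right) + 21\right)^{2} = \left(6 + 21\right)^{2} = 27^{2} = 729$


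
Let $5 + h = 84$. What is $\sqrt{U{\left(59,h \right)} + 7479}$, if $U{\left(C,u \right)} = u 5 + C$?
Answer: $\sqrt{7933} \approx 89.067$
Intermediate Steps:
$h = 79$ ($h = -5 + 84 = 79$)
$U{\left(C,u \right)} = C + 5 u$ ($U{\left(C,u \right)} = 5 u + C = C + 5 u$)
$\sqrt{U{\left(59,h \right)} + 7479} = \sqrt{\left(59 + 5 \cdot 79\right) + 7479} = \sqrt{\left(59 + 395\right) + 7479} = \sqrt{454 + 7479} = \sqrt{7933}$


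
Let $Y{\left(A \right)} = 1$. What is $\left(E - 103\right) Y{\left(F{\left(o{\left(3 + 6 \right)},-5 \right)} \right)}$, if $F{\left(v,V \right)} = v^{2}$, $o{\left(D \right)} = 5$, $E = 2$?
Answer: $-101$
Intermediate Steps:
$\left(E - 103\right) Y{\left(F{\left(o{\left(3 + 6 \right)},-5 \right)} \right)} = \left(2 - 103\right) 1 = \left(-101\right) 1 = -101$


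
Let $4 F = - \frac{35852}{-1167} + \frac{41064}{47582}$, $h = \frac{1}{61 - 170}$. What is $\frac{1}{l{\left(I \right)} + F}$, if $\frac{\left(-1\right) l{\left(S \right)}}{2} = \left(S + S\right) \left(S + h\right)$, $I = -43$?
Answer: $- \frac{3026286573}{22363294963696} \approx -0.00013532$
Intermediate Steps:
$h = - \frac{1}{109}$ ($h = \frac{1}{-109} = - \frac{1}{109} \approx -0.0091743$)
$l{\left(S \right)} = - 4 S \left(- \frac{1}{109} + S\right)$ ($l{\left(S \right)} = - 2 \left(S + S\right) \left(S - \frac{1}{109}\right) = - 2 \cdot 2 S \left(- \frac{1}{109} + S\right) = - 4 S \left(- \frac{1}{109} + S\right)$)
$F = \frac{219228944}{27764097}$ ($F = \frac{- \frac{35852}{-1167} + \frac{41064}{47582}}{4} = \frac{\left(-35852\right) \left(- \frac{1}{1167}\right) + 41064 \cdot \frac{1}{47582}}{4} = \frac{\frac{35852}{1167} + \frac{20532}{23791}}{4} = \frac{1}{4} \cdot \frac{876915776}{27764097} = \frac{219228944}{27764097} \approx 7.8961$)
$\frac{1}{l{\left(I \right)} + F} = \frac{1}{\frac{4}{109} \left(-43\right) \left(1 - -4687\right) + \frac{219228944}{27764097}} = \frac{1}{\frac{4}{109} \left(-43\right) \left(1 + 4687\right) + \frac{219228944}{27764097}} = \frac{1}{\frac{4}{109} \left(-43\right) 4688 + \frac{219228944}{27764097}} = \frac{1}{- \frac{806336}{109} + \frac{219228944}{27764097}} = \frac{1}{- \frac{22363294963696}{3026286573}} = - \frac{3026286573}{22363294963696}$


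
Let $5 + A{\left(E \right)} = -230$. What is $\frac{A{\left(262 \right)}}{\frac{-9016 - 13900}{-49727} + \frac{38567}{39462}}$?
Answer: $- \frac{461146815390}{2822132401} \approx -163.4$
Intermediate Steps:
$A{\left(E \right)} = -235$ ($A{\left(E \right)} = -5 - 230 = -235$)
$\frac{A{\left(262 \right)}}{\frac{-9016 - 13900}{-49727} + \frac{38567}{39462}} = - \frac{235}{\frac{-9016 - 13900}{-49727} + \frac{38567}{39462}} = - \frac{235}{\left(-22916\right) \left(- \frac{1}{49727}\right) + 38567 \cdot \frac{1}{39462}} = - \frac{235}{\frac{22916}{49727} + \frac{38567}{39462}} = - \frac{235}{\frac{2822132401}{1962326874}} = \left(-235\right) \frac{1962326874}{2822132401} = - \frac{461146815390}{2822132401}$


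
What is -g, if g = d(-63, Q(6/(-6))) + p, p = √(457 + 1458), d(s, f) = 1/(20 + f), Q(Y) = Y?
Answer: -1/19 - √1915 ≈ -43.813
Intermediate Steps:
p = √1915 ≈ 43.761
g = 1/19 + √1915 (g = 1/(20 + 6/(-6)) + √1915 = 1/(20 + 6*(-⅙)) + √1915 = 1/(20 - 1) + √1915 = 1/19 + √1915 ≈ 43.813)
-g = -(1/19 + √1915) = -1/19 - √1915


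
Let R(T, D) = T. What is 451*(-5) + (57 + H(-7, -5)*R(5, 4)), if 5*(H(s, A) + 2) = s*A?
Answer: -2173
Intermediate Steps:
H(s, A) = -2 + A*s/5 (H(s, A) = -2 + (s*A)/5 = -2 + (A*s)/5 = -2 + A*s/5)
451*(-5) + (57 + H(-7, -5)*R(5, 4)) = 451*(-5) + (57 + (-2 + (1/5)*(-5)*(-7))*5) = -2255 + (57 + (-2 + 7)*5) = -2255 + (57 + 5*5) = -2255 + (57 + 25) = -2255 + 82 = -2173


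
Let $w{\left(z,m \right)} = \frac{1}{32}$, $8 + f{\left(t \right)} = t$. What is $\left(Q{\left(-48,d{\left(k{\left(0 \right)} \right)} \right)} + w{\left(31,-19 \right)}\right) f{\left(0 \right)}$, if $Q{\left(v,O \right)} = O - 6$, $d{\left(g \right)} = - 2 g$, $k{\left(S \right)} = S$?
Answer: $\frac{191}{4} \approx 47.75$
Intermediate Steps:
$f{\left(t \right)} = -8 + t$
$w{\left(z,m \right)} = \frac{1}{32}$
$Q{\left(v,O \right)} = -6 + O$
$\left(Q{\left(-48,d{\left(k{\left(0 \right)} \right)} \right)} + w{\left(31,-19 \right)}\right) f{\left(0 \right)} = \left(\left(-6 - 0\right) + \frac{1}{32}\right) \left(-8 + 0\right) = \left(\left(-6 + 0\right) + \frac{1}{32}\right) \left(-8\right) = \left(-6 + \frac{1}{32}\right) \left(-8\right) = \left(- \frac{191}{32}\right) \left(-8\right) = \frac{191}{4}$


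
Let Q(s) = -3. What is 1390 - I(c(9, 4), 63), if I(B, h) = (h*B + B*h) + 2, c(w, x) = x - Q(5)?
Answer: 506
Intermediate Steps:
c(w, x) = 3 + x (c(w, x) = x - 1*(-3) = x + 3 = 3 + x)
I(B, h) = 2 + 2*B*h (I(B, h) = (B*h + B*h) + 2 = 2*B*h + 2 = 2 + 2*B*h)
1390 - I(c(9, 4), 63) = 1390 - (2 + 2*(3 + 4)*63) = 1390 - (2 + 2*7*63) = 1390 - (2 + 882) = 1390 - 1*884 = 1390 - 884 = 506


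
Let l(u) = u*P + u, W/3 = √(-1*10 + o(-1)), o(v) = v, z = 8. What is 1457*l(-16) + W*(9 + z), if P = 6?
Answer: -163184 + 51*I*√11 ≈ -1.6318e+5 + 169.15*I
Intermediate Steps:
W = 3*I*√11 (W = 3*√(-1*10 - 1) = 3*√(-10 - 1) = 3*√(-11) = 3*(I*√11) = 3*I*√11 ≈ 9.9499*I)
l(u) = 7*u (l(u) = u*6 + u = 6*u + u = 7*u)
1457*l(-16) + W*(9 + z) = 1457*(7*(-16)) + (3*I*√11)*(9 + 8) = 1457*(-112) + (3*I*√11)*17 = -163184 + 51*I*√11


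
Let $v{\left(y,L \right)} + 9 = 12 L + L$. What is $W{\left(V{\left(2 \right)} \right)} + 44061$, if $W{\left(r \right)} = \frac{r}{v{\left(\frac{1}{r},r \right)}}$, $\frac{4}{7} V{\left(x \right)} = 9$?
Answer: $\frac{3833314}{87} \approx 44061.0$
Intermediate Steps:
$V{\left(x \right)} = \frac{63}{4}$ ($V{\left(x \right)} = \frac{7}{4} \cdot 9 = \frac{63}{4}$)
$v{\left(y,L \right)} = -9 + 13 L$ ($v{\left(y,L \right)} = -9 + \left(12 L + L\right) = -9 + 13 L$)
$W{\left(r \right)} = \frac{r}{-9 + 13 r}$
$W{\left(V{\left(2 \right)} \right)} + 44061 = \frac{63}{4 \left(-9 + 13 \cdot \frac{63}{4}\right)} + 44061 = \frac{63}{4 \left(-9 + \frac{819}{4}\right)} + 44061 = \frac{63}{4 \cdot \frac{783}{4}} + 44061 = \frac{63}{4} \cdot \frac{4}{783} + 44061 = \frac{7}{87} + 44061 = \frac{3833314}{87}$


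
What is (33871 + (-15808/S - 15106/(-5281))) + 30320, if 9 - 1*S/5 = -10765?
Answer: 9131132732471/142243735 ≈ 64194.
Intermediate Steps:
S = 53870 (S = 45 - 5*(-10765) = 45 + 53825 = 53870)
(33871 + (-15808/S - 15106/(-5281))) + 30320 = (33871 + (-15808/53870 - 15106/(-5281))) + 30320 = (33871 + (-15808*1/53870 - 15106*(-1/5281))) + 30320 = (33871 + (-7904/26935 + 15106/5281)) + 30320 = (33871 + 365139086/142243735) + 30320 = 4818302687271/142243735 + 30320 = 9131132732471/142243735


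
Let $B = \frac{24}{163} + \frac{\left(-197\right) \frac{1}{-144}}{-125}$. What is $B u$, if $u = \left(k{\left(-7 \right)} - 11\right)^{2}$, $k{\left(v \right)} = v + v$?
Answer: $\frac{1999445}{23472} \approx 85.184$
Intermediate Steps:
$k{\left(v \right)} = 2 v$
$u = 625$ ($u = \left(2 \left(-7\right) - 11\right)^{2} = \left(-14 - 11\right)^{2} = \left(-25\right)^{2} = 625$)
$B = \frac{399889}{2934000}$ ($B = 24 \cdot \frac{1}{163} + \left(-197\right) \left(- \frac{1}{144}\right) \left(- \frac{1}{125}\right) = \frac{24}{163} + \frac{197}{144} \left(- \frac{1}{125}\right) = \frac{24}{163} - \frac{197}{18000} = \frac{399889}{2934000} \approx 0.13629$)
$B u = \frac{399889}{2934000} \cdot 625 = \frac{1999445}{23472}$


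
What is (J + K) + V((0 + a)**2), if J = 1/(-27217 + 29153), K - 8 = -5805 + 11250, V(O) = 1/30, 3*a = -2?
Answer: 158356103/29040 ≈ 5453.0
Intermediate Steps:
a = -2/3 (a = (1/3)*(-2) = -2/3 ≈ -0.66667)
V(O) = 1/30
K = 5453 (K = 8 + (-5805 + 11250) = 8 + 5445 = 5453)
J = 1/1936 ≈ 0.00051653
(J + K) + V((0 + a)**2) = (1/1936 + 5453) + 1/30 = 10557009/1936 + 1/30 = 158356103/29040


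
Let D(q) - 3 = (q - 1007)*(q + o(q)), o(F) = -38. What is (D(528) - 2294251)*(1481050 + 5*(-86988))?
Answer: -2645568253380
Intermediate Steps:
D(q) = 3 + (-1007 + q)*(-38 + q) (D(q) = 3 + (q - 1007)*(q - 38) = 3 + (-1007 + q)*(-38 + q))
(D(528) - 2294251)*(1481050 + 5*(-86988)) = ((38269 + 528² - 1045*528) - 2294251)*(1481050 + 5*(-86988)) = ((38269 + 278784 - 551760) - 2294251)*(1481050 - 434940) = (-234707 - 2294251)*1046110 = -2528958*1046110 = -2645568253380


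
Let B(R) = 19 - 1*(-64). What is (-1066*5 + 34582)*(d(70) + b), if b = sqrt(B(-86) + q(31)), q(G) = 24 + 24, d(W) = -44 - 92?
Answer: -3978272 + 29252*sqrt(131) ≈ -3.6435e+6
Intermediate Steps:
B(R) = 83 (B(R) = 19 + 64 = 83)
d(W) = -136
q(G) = 48
b = sqrt(131) (b = sqrt(83 + 48) = sqrt(131) ≈ 11.446)
(-1066*5 + 34582)*(d(70) + b) = (-1066*5 + 34582)*(-136 + sqrt(131)) = (-5330 + 34582)*(-136 + sqrt(131)) = 29252*(-136 + sqrt(131)) = -3978272 + 29252*sqrt(131)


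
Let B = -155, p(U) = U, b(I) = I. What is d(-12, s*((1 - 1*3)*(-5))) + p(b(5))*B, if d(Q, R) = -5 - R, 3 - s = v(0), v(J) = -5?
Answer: -860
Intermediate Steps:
s = 8 (s = 3 - 1*(-5) = 3 + 5 = 8)
d(-12, s*((1 - 1*3)*(-5))) + p(b(5))*B = (-5 - 8*(1 - 1*3)*(-5)) + 5*(-155) = (-5 - 8*(1 - 3)*(-5)) - 775 = (-5 - 8*(-2*(-5))) - 775 = (-5 - 8*10) - 775 = (-5 - 1*80) - 775 = (-5 - 80) - 775 = -85 - 775 = -860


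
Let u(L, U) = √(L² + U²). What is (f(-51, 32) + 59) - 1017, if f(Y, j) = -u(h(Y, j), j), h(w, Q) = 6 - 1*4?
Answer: -958 - 2*√257 ≈ -990.06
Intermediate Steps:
h(w, Q) = 2 (h(w, Q) = 6 - 4 = 2)
f(Y, j) = -√(4 + j²) (f(Y, j) = -√(2² + j²) = -√(4 + j²))
(f(-51, 32) + 59) - 1017 = (-√(4 + 32²) + 59) - 1017 = (-√(4 + 1024) + 59) - 1017 = (-√1028 + 59) - 1017 = (-2*√257 + 59) - 1017 = (59 - 2*√257) - 1017 = -958 - 2*√257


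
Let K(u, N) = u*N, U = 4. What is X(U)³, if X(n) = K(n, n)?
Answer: 4096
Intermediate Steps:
K(u, N) = N*u
X(n) = n² (X(n) = n*n = n²)
X(U)³ = (4²)³ = 16³ = 4096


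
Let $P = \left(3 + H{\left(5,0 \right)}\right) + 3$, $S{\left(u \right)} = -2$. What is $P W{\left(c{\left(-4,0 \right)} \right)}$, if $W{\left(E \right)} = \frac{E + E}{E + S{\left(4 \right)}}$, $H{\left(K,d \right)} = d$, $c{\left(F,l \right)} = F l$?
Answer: $0$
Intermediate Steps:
$P = 6$ ($P = \left(3 + 0\right) + 3 = 3 + 3 = 6$)
$W{\left(E \right)} = \frac{2 E}{-2 + E}$ ($W{\left(E \right)} = \frac{E + E}{E - 2} = \frac{2 E}{-2 + E}$)
$P W{\left(c{\left(-4,0 \right)} \right)} = 6 \frac{2 \left(\left(-4\right) 0\right)}{-2 - 0} = 6 \cdot 2 \cdot 0 \frac{1}{-2 + 0} = 6 \cdot 2 \cdot 0 \frac{1}{-2} = 6 \cdot 2 \cdot 0 \left(- \frac{1}{2}\right) = 6 \cdot 0 = 0$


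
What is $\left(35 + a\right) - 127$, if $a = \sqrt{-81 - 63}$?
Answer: $-92 + 12 i \approx -92.0 + 12.0 i$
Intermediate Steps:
$a = 12 i$ ($a = \sqrt{-144} = 12 i \approx 12.0 i$)
$\left(35 + a\right) - 127 = \left(35 + 12 i\right) - 127 = -92 + 12 i$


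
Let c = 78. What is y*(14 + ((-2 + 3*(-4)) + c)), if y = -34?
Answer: -2652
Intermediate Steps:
y*(14 + ((-2 + 3*(-4)) + c)) = -34*(14 + ((-2 + 3*(-4)) + 78)) = -34*(14 + ((-2 - 12) + 78)) = -34*(14 + (-14 + 78)) = -34*(14 + 64) = -34*78 = -2652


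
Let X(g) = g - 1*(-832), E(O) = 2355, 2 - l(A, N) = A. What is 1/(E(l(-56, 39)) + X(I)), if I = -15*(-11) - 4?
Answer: 1/3348 ≈ 0.00029869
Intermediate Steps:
l(A, N) = 2 - A
I = 161 (I = 165 - 4 = 161)
X(g) = 832 + g (X(g) = g + 832 = 832 + g)
1/(E(l(-56, 39)) + X(I)) = 1/(2355 + (832 + 161)) = 1/(2355 + 993) = 1/3348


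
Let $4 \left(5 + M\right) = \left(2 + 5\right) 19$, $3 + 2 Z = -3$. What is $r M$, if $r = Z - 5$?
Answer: $-226$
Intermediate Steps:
$Z = -3$ ($Z = - \frac{3}{2} + \frac{1}{2} \left(-3\right) = - \frac{3}{2} - \frac{3}{2} = -3$)
$M = \frac{113}{4}$ ($M = -5 + \frac{\left(2 + 5\right) 19}{4} = -5 + \frac{7 \cdot 19}{4} = -5 + \frac{1}{4} \cdot 133 = -5 + \frac{133}{4} = \frac{113}{4} \approx 28.25$)
$r = -8$ ($r = -3 - 5 = -8$)
$r M = \left(-8\right) \frac{113}{4} = -226$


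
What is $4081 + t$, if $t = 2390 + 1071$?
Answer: $7542$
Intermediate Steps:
$t = 3461$
$4081 + t = 4081 + 3461 = 7542$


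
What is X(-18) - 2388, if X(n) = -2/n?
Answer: -21491/9 ≈ -2387.9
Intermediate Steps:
X(-18) - 2388 = -2/(-18) - 2388 = -2*(-1/18) - 2388 = ⅑ - 2388 = -21491/9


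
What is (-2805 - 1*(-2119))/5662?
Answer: -343/2831 ≈ -0.12116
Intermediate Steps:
(-2805 - 1*(-2119))/5662 = (-2805 + 2119)*(1/5662) = -686*1/5662 = -343/2831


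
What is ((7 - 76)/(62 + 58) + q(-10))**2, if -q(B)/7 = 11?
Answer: 9628609/1600 ≈ 6017.9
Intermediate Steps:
q(B) = -77 (q(B) = -7*11 = -77)
((7 - 76)/(62 + 58) + q(-10))**2 = ((7 - 76)/(62 + 58) - 77)**2 = (-69/120 - 77)**2 = (-69*1/120 - 77)**2 = (-23/40 - 77)**2 = (-3103/40)**2 = 9628609/1600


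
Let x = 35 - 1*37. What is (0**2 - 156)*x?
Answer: 312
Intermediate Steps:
x = -2 (x = 35 - 37 = -2)
(0**2 - 156)*x = (0**2 - 156)*(-2) = (0 - 156)*(-2) = -156*(-2) = 312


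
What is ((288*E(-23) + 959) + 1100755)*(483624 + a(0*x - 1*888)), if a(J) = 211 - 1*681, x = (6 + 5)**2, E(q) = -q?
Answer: 535497938052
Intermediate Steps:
x = 121 (x = 11**2 = 121)
a(J) = -470 (a(J) = 211 - 681 = -470)
((288*E(-23) + 959) + 1100755)*(483624 + a(0*x - 1*888)) = ((288*(-1*(-23)) + 959) + 1100755)*(483624 - 470) = ((288*23 + 959) + 1100755)*483154 = ((6624 + 959) + 1100755)*483154 = (7583 + 1100755)*483154 = 1108338*483154 = 535497938052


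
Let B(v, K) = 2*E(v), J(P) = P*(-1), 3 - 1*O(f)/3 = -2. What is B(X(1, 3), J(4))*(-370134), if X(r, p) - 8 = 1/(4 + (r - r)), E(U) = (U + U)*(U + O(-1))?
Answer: -567970623/2 ≈ -2.8399e+8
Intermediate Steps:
O(f) = 15 (O(f) = 9 - 3*(-2) = 9 + 6 = 15)
J(P) = -P
E(U) = 2*U*(15 + U) (E(U) = (U + U)*(U + 15) = (2*U)*(15 + U) = 2*U*(15 + U))
X(r, p) = 33/4 (X(r, p) = 8 + 1/(4 + (r - r)) = 8 + 1/(4 + 0) = 8 + 1/4 = 8 + ¼ = 33/4)
B(v, K) = 4*v*(15 + v) (B(v, K) = 2*(2*v*(15 + v)) = 4*v*(15 + v))
B(X(1, 3), J(4))*(-370134) = (4*(33/4)*(15 + 33/4))*(-370134) = (4*(33/4)*(93/4))*(-370134) = (3069/4)*(-370134) = -567970623/2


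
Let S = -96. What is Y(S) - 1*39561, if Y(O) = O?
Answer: -39657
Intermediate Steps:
Y(S) - 1*39561 = -96 - 1*39561 = -96 - 39561 = -39657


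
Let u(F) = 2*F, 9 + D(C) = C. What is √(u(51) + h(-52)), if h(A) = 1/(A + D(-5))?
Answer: √444246/66 ≈ 10.099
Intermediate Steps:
D(C) = -9 + C
h(A) = 1/(-14 + A) (h(A) = 1/(A + (-9 - 5)) = 1/(A - 14) = 1/(-14 + A))
√(u(51) + h(-52)) = √(2*51 + 1/(-14 - 52)) = √(102 + 1/(-66)) = √(102 - 1/66) = √(6731/66) = √444246/66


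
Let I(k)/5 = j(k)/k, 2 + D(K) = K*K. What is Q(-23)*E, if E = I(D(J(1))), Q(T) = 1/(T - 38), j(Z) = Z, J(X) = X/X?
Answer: -5/61 ≈ -0.081967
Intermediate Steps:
J(X) = 1
Q(T) = 1/(-38 + T)
D(K) = -2 + K**2 (D(K) = -2 + K*K = -2 + K**2)
I(k) = 5 (I(k) = 5*(k/k) = 5*1 = 5)
E = 5
Q(-23)*E = 5/(-38 - 23) = 5/(-61) = -1/61*5 = -5/61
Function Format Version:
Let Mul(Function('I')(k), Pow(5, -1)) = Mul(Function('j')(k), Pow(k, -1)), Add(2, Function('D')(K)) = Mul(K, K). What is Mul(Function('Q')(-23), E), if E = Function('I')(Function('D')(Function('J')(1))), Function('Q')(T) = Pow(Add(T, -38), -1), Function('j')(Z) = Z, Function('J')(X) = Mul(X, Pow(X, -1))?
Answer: Rational(-5, 61) ≈ -0.081967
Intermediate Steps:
Function('J')(X) = 1
Function('Q')(T) = Pow(Add(-38, T), -1)
Function('D')(K) = Add(-2, Pow(K, 2)) (Function('D')(K) = Add(-2, Mul(K, K)) = Add(-2, Pow(K, 2)))
Function('I')(k) = 5 (Function('I')(k) = Mul(5, Mul(k, Pow(k, -1))) = Mul(5, 1) = 5)
E = 5
Mul(Function('Q')(-23), E) = Mul(Pow(Add(-38, -23), -1), 5) = Mul(Pow(-61, -1), 5) = Mul(Rational(-1, 61), 5) = Rational(-5, 61)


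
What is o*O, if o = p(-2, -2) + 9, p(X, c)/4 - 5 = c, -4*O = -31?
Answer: 651/4 ≈ 162.75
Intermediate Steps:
O = 31/4 (O = -¼*(-31) = 31/4 ≈ 7.7500)
p(X, c) = 20 + 4*c
o = 21 (o = (20 + 4*(-2)) + 9 = (20 - 8) + 9 = 12 + 9 = 21)
o*O = 21*(31/4) = 651/4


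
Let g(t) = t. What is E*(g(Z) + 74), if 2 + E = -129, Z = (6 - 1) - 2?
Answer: -10087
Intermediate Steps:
Z = 3 (Z = 5 - 2 = 3)
E = -131 (E = -2 - 129 = -131)
E*(g(Z) + 74) = -131*(3 + 74) = -131*77 = -10087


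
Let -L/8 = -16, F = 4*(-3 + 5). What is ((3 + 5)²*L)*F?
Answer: 65536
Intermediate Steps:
F = 8 (F = 4*2 = 8)
L = 128 (L = -8*(-16) = 128)
((3 + 5)²*L)*F = ((3 + 5)²*128)*8 = (8²*128)*8 = (64*128)*8 = 8192*8 = 65536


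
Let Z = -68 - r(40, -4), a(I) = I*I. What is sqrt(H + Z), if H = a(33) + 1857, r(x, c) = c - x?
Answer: sqrt(2922) ≈ 54.056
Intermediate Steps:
a(I) = I**2
Z = -24 (Z = -68 - (-4 - 1*40) = -68 - (-4 - 40) = -68 - 1*(-44) = -68 + 44 = -24)
H = 2946 (H = 33**2 + 1857 = 1089 + 1857 = 2946)
sqrt(H + Z) = sqrt(2946 - 24) = sqrt(2922)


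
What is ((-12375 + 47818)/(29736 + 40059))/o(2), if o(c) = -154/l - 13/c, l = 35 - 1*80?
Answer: -70886/429627 ≈ -0.16499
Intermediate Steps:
l = -45 (l = 35 - 80 = -45)
o(c) = 154/45 - 13/c (o(c) = -154/(-45) - 13/c = -154*(-1/45) - 13/c = 154/45 - 13/c)
((-12375 + 47818)/(29736 + 40059))/o(2) = ((-12375 + 47818)/(29736 + 40059))/(154/45 - 13/2) = (35443/69795)/(154/45 - 13*½) = (35443*(1/69795))/(154/45 - 13/2) = 35443/(69795*(-277/90)) = (35443/69795)*(-90/277) = -70886/429627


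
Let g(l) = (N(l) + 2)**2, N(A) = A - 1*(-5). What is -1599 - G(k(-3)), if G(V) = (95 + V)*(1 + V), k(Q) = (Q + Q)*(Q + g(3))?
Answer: -284546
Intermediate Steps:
N(A) = 5 + A (N(A) = A + 5 = 5 + A)
g(l) = (7 + l)**2 (g(l) = ((5 + l) + 2)**2 = (7 + l)**2)
k(Q) = 2*Q*(100 + Q) (k(Q) = (Q + Q)*(Q + (7 + 3)**2) = (2*Q)*(Q + 10**2) = (2*Q)*(Q + 100) = (2*Q)*(100 + Q) = 2*Q*(100 + Q))
G(V) = (1 + V)*(95 + V)
-1599 - G(k(-3)) = -1599 - (95 + (2*(-3)*(100 - 3))**2 + 96*(2*(-3)*(100 - 3))) = -1599 - (95 + (2*(-3)*97)**2 + 96*(2*(-3)*97)) = -1599 - (95 + (-582)**2 + 96*(-582)) = -1599 - (95 + 338724 - 55872) = -1599 - 1*282947 = -1599 - 282947 = -284546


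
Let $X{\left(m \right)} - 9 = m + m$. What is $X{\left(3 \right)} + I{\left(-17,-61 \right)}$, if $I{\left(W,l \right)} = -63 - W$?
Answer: $-31$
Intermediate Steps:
$X{\left(m \right)} = 9 + 2 m$ ($X{\left(m \right)} = 9 + \left(m + m\right) = 9 + 2 m$)
$X{\left(3 \right)} + I{\left(-17,-61 \right)} = \left(9 + 2 \cdot 3\right) - 46 = \left(9 + 6\right) + \left(-63 + 17\right) = 15 - 46 = -31$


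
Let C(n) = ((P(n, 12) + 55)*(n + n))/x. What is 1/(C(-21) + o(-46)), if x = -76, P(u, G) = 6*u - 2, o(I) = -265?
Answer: -38/11603 ≈ -0.0032750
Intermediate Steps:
P(u, G) = -2 + 6*u
C(n) = -n*(53 + 6*n)/38 (C(n) = (((-2 + 6*n) + 55)*(n + n))/(-76) = ((53 + 6*n)*(2*n))*(-1/76) = (2*n*(53 + 6*n))*(-1/76) = -n*(53 + 6*n)/38)
1/(C(-21) + o(-46)) = 1/(-1/38*(-21)*(53 + 6*(-21)) - 265) = 1/(-1/38*(-21)*(53 - 126) - 265) = 1/(-1/38*(-21)*(-73) - 265) = 1/(-1533/38 - 265) = 1/(-11603/38) = -38/11603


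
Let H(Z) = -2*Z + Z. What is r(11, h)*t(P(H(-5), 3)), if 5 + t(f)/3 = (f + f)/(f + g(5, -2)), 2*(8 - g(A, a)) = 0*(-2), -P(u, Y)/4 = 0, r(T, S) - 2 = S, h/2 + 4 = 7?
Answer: -120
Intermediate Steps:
h = 6 (h = -8 + 2*7 = -8 + 14 = 6)
H(Z) = -Z
r(T, S) = 2 + S
P(u, Y) = 0 (P(u, Y) = -4*0 = 0)
g(A, a) = 8 (g(A, a) = 8 - 0*(-2) = 8 - 1/2*0 = 8 + 0 = 8)
t(f) = -15 + 6*f/(8 + f) (t(f) = -15 + 3*((f + f)/(f + 8)) = -15 + 3*((2*f)/(8 + f)) = -15 + 3*(2*f/(8 + f)) = -15 + 6*f/(8 + f))
r(11, h)*t(P(H(-5), 3)) = (2 + 6)*(3*(-40 - 3*0)/(8 + 0)) = 8*(3*(-40 + 0)/8) = 8*(3*(1/8)*(-40)) = 8*(-15) = -120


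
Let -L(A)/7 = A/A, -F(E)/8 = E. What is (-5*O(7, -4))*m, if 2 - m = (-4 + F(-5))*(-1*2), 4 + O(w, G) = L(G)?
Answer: 4070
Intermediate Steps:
F(E) = -8*E
L(A) = -7 (L(A) = -7*A/A = -7*1 = -7)
O(w, G) = -11 (O(w, G) = -4 - 7 = -11)
m = 74 (m = 2 - (-4 - 8*(-5))*(-1*2) = 2 - (-4 + 40)*(-2) = 2 - 36*(-2) = 2 - 1*(-72) = 2 + 72 = 74)
(-5*O(7, -4))*m = -5*(-11)*74 = 55*74 = 4070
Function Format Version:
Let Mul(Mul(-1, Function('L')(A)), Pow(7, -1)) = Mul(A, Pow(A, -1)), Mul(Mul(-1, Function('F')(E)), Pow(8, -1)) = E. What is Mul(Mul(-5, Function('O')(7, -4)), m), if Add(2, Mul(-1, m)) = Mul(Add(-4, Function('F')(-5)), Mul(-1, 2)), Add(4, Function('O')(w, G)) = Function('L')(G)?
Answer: 4070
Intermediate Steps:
Function('F')(E) = Mul(-8, E)
Function('L')(A) = -7 (Function('L')(A) = Mul(-7, Mul(A, Pow(A, -1))) = Mul(-7, 1) = -7)
Function('O')(w, G) = -11 (Function('O')(w, G) = Add(-4, -7) = -11)
m = 74 (m = Add(2, Mul(-1, Mul(Add(-4, Mul(-8, -5)), Mul(-1, 2)))) = Add(2, Mul(-1, Mul(Add(-4, 40), -2))) = Add(2, Mul(-1, Mul(36, -2))) = Add(2, Mul(-1, -72)) = Add(2, 72) = 74)
Mul(Mul(-5, Function('O')(7, -4)), m) = Mul(Mul(-5, -11), 74) = Mul(55, 74) = 4070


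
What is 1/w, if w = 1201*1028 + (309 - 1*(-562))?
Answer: 1/1235499 ≈ 8.0939e-7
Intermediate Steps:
w = 1235499 (w = 1234628 + (309 + 562) = 1234628 + 871 = 1235499)
1/w = 1/1235499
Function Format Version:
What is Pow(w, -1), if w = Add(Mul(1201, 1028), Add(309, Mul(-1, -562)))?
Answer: Rational(1, 1235499) ≈ 8.0939e-7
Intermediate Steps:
w = 1235499 (w = Add(1234628, Add(309, 562)) = Add(1234628, 871) = 1235499)
Pow(w, -1) = Pow(1235499, -1) = Rational(1, 1235499)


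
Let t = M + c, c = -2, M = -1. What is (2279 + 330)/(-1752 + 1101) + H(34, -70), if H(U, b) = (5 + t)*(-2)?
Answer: -5213/651 ≈ -8.0077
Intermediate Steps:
t = -3 (t = -1 - 2 = -3)
H(U, b) = -4 (H(U, b) = (5 - 3)*(-2) = 2*(-2) = -4)
(2279 + 330)/(-1752 + 1101) + H(34, -70) = (2279 + 330)/(-1752 + 1101) - 4 = 2609/(-651) - 4 = 2609*(-1/651) - 4 = -2609/651 - 4 = -5213/651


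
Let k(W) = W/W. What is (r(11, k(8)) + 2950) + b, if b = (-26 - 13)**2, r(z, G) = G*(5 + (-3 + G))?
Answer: 4474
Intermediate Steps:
k(W) = 1
r(z, G) = G*(2 + G)
b = 1521 (b = (-39)**2 = 1521)
(r(11, k(8)) + 2950) + b = (1*(2 + 1) + 2950) + 1521 = (1*3 + 2950) + 1521 = (3 + 2950) + 1521 = 2953 + 1521 = 4474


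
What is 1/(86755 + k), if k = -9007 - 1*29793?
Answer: 1/47955 ≈ 2.0853e-5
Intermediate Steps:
k = -38800 (k = -9007 - 29793 = -38800)
1/(86755 + k) = 1/(86755 - 38800) = 1/47955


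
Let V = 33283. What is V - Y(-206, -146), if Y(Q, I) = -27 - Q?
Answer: 33104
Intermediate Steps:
V - Y(-206, -146) = 33283 - (-27 - 1*(-206)) = 33283 - (-27 + 206) = 33283 - 1*179 = 33283 - 179 = 33104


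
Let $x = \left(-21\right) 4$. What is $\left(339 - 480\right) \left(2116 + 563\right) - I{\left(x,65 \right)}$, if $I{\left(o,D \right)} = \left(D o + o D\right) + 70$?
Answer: $-366889$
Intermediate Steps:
$x = -84$
$I{\left(o,D \right)} = 70 + 2 D o$ ($I{\left(o,D \right)} = \left(D o + D o\right) + 70 = 2 D o + 70 = 70 + 2 D o$)
$\left(339 - 480\right) \left(2116 + 563\right) - I{\left(x,65 \right)} = \left(339 - 480\right) \left(2116 + 563\right) - \left(70 + 2 \cdot 65 \left(-84\right)\right) = \left(-141\right) 2679 - \left(70 - 10920\right) = -377739 - -10850 = -377739 + 10850 = -366889$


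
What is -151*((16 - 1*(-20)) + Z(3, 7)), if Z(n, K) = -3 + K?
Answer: -6040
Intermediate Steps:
-151*((16 - 1*(-20)) + Z(3, 7)) = -151*((16 - 1*(-20)) + (-3 + 7)) = -151*((16 + 20) + 4) = -151*(36 + 4) = -151*40 = -6040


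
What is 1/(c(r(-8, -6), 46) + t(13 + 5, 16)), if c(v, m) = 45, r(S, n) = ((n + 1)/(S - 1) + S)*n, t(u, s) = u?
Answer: 1/63 ≈ 0.015873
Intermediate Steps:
r(S, n) = n*(S + (1 + n)/(-1 + S)) (r(S, n) = ((1 + n)/(-1 + S) + S)*n = (S + (1 + n)/(-1 + S))*n = n*(S + (1 + n)/(-1 + S)))
1/(c(r(-8, -6), 46) + t(13 + 5, 16)) = 1/(45 + (13 + 5)) = 1/(45 + 18) = 1/63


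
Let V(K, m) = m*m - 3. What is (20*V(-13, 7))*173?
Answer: 159160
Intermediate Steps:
V(K, m) = -3 + m**2 (V(K, m) = m**2 - 3 = -3 + m**2)
(20*V(-13, 7))*173 = (20*(-3 + 7**2))*173 = (20*(-3 + 49))*173 = (20*46)*173 = 920*173 = 159160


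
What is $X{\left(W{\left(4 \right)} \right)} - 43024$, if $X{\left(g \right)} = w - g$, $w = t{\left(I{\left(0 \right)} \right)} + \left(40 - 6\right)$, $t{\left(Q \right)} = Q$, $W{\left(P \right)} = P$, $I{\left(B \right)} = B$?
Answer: $-42994$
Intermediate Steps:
$w = 34$ ($w = 0 + \left(40 - 6\right) = 0 + 34 = 34$)
$X{\left(g \right)} = 34 - g$
$X{\left(W{\left(4 \right)} \right)} - 43024 = \left(34 - 4\right) - 43024 = 30 - 43024 = -42994$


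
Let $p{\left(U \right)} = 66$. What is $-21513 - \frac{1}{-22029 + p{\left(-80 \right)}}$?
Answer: $- \frac{472490018}{21963} \approx -21513.0$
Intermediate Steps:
$-21513 - \frac{1}{-22029 + p{\left(-80 \right)}} = -21513 - \frac{1}{-22029 + 66} = -21513 - \frac{1}{-21963} = -21513 - - \frac{1}{21963} = -21513 + \frac{1}{21963} = - \frac{472490018}{21963}$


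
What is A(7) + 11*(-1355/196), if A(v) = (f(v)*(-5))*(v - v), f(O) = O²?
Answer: -14905/196 ≈ -76.046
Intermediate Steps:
A(v) = 0 (A(v) = (v²*(-5))*(v - v) = -5*v²*0 = 0)
A(7) + 11*(-1355/196) = 0 + 11*(-1355/196) = 0 - 14905/196 = -14905/196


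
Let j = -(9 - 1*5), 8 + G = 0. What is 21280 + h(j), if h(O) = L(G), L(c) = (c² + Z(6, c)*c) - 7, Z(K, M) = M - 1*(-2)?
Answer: 21385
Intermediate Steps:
G = -8 (G = -8 + 0 = -8)
j = -4 (j = -(9 - 5) = -1*4 = -4)
Z(K, M) = 2 + M (Z(K, M) = M + 2 = 2 + M)
L(c) = -7 + c² + c*(2 + c) (L(c) = (c² + (2 + c)*c) - 7 = (c² + c*(2 + c)) - 7 = -7 + c² + c*(2 + c))
h(O) = 105 (h(O) = -7 + (-8)² - 8*(2 - 8) = -7 + 64 - 8*(-6) = -7 + 64 + 48 = 105)
21280 + h(j) = 21280 + 105 = 21385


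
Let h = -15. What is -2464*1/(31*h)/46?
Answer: 1232/10695 ≈ 0.11519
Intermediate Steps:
-2464*1/(31*h)/46 = -2464/(31*(-15))/46 = -2464/(-465)*(1/46) = -2464*(-1/465)*(1/46) = (2464/465)*(1/46) = 1232/10695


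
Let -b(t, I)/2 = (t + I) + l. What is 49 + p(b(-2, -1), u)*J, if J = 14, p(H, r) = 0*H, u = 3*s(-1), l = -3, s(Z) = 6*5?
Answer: 49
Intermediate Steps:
s(Z) = 30
b(t, I) = 6 - 2*I - 2*t (b(t, I) = -2*((t + I) - 3) = -2*((I + t) - 3) = -2*(-3 + I + t) = 6 - 2*I - 2*t)
u = 90 (u = 3*30 = 90)
p(H, r) = 0
49 + p(b(-2, -1), u)*J = 49 + 0*14 = 49 + 0 = 49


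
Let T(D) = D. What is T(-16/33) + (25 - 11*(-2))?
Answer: 1535/33 ≈ 46.515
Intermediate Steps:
T(-16/33) + (25 - 11*(-2)) = -16/33 + (25 - 11*(-2)) = -16*1/33 + (25 + 22) = -16/33 + 47 = 1535/33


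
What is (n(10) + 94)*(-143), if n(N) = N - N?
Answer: -13442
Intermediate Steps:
n(N) = 0
(n(10) + 94)*(-143) = (0 + 94)*(-143) = 94*(-143) = -13442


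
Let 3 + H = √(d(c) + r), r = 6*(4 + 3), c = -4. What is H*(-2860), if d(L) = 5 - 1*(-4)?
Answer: 8580 - 2860*√51 ≈ -11844.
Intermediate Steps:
d(L) = 9 (d(L) = 5 + 4 = 9)
r = 42 (r = 6*7 = 42)
H = -3 + √51 (H = -3 + √(9 + 42) = -3 + √51 ≈ 4.1414)
H*(-2860) = (-3 + √51)*(-2860) = 8580 - 2860*√51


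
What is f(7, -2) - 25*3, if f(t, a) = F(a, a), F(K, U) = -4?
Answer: -79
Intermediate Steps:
f(t, a) = -4
f(7, -2) - 25*3 = -4 - 25*3 = -4 - 75 = -79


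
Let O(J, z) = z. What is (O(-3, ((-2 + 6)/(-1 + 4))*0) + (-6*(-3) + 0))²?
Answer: 324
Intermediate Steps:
(O(-3, ((-2 + 6)/(-1 + 4))*0) + (-6*(-3) + 0))² = (((-2 + 6)/(-1 + 4))*0 + (-6*(-3) + 0))² = ((4/3)*0 + (18 + 0))² = ((4*(⅓))*0 + 18)² = ((4/3)*0 + 18)² = (0 + 18)² = 18² = 324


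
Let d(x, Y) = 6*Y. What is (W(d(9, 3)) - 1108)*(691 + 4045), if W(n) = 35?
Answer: -5081728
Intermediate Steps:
(W(d(9, 3)) - 1108)*(691 + 4045) = (35 - 1108)*(691 + 4045) = -1073*4736 = -5081728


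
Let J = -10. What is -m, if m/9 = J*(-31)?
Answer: -2790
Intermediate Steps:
m = 2790 (m = 9*(-10*(-31)) = 9*310 = 2790)
-m = -1*2790 = -2790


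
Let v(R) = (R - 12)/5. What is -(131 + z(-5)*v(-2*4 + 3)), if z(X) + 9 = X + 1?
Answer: -876/5 ≈ -175.20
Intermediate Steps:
z(X) = -8 + X (z(X) = -9 + (X + 1) = -9 + (1 + X) = -8 + X)
v(R) = -12/5 + R/5 (v(R) = (-12 + R)/5 = -12/5 + R/5)
-(131 + z(-5)*v(-2*4 + 3)) = -(131 + (-8 - 5)*(-12/5 + (-2*4 + 3)/5)) = -(131 - 13*(-12/5 + (-8 + 3)/5)) = -(131 - 13*(-12/5 + (⅕)*(-5))) = -(131 - 13*(-12/5 - 1)) = -(131 - 13*(-17/5)) = -(131 + 221/5) = -1*876/5 = -876/5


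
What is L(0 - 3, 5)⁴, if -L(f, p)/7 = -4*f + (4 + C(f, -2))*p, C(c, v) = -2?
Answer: 562448656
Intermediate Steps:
L(f, p) = -14*p + 28*f (L(f, p) = -7*(-4*f + (4 - 2)*p) = -7*(-4*f + 2*p) = -14*p + 28*f)
L(0 - 3, 5)⁴ = (-14*5 + 28*(0 - 3))⁴ = (-70 + 28*(-3))⁴ = (-70 - 84)⁴ = (-154)⁴ = 562448656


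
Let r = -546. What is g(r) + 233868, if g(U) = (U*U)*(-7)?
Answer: -1852944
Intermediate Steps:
g(U) = -7*U² (g(U) = U²*(-7) = -7*U²)
g(r) + 233868 = -7*(-546)² + 233868 = -7*298116 + 233868 = -2086812 + 233868 = -1852944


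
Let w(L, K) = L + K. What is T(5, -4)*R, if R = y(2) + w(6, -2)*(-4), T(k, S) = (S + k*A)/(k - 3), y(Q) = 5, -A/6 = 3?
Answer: 517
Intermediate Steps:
A = -18 (A = -6*3 = -18)
w(L, K) = K + L
T(k, S) = (S - 18*k)/(-3 + k) (T(k, S) = (S + k*(-18))/(k - 3) = (S - 18*k)/(-3 + k))
R = -11 (R = 5 + (-2 + 6)*(-4) = 5 + 4*(-4) = 5 - 16 = -11)
T(5, -4)*R = ((-4 - 18*5)/(-3 + 5))*(-11) = ((-4 - 90)/2)*(-11) = ((½)*(-94))*(-11) = -47*(-11) = 517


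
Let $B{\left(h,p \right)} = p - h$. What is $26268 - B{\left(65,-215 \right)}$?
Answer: $26548$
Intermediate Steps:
$26268 - B{\left(65,-215 \right)} = 26268 - \left(-215 - 65\right) = 26268 - -280 = 26268 + 280 = 26548$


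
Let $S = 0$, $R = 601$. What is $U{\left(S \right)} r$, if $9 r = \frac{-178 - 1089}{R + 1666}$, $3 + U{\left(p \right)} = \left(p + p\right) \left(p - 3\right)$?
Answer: $\frac{1267}{6801} \approx 0.1863$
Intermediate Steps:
$U{\left(p \right)} = -3 + 2 p \left(-3 + p\right)$ ($U{\left(p \right)} = -3 + \left(p + p\right) \left(p - 3\right) = -3 + 2 p \left(-3 + p\right)$)
$r = - \frac{1267}{20403}$ ($r = \frac{\left(-178 - 1089\right) \frac{1}{601 + 1666}}{9} = \frac{\left(-1267\right) \frac{1}{2267}}{9} = \frac{1}{9} \left(- \frac{1267}{2267}\right) = - \frac{1267}{20403} \approx -0.062099$)
$U{\left(S \right)} r = \left(-3 - 0 + 2 \cdot 0^{2}\right) \left(- \frac{1267}{20403}\right) = \left(-3 + 0 + 2 \cdot 0\right) \left(- \frac{1267}{20403}\right) = \left(-3 + 0 + 0\right) \left(- \frac{1267}{20403}\right) = \left(-3\right) \left(- \frac{1267}{20403}\right) = \frac{1267}{6801}$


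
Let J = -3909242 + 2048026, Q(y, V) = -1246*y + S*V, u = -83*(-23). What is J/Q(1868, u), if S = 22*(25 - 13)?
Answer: 58163/56986 ≈ 1.0207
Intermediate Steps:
u = 1909
S = 264 (S = 22*12 = 264)
Q(y, V) = -1246*y + 264*V
J = -1861216
J/Q(1868, u) = -1861216/(-1246*1868 + 264*1909) = -1861216/(-2327528 + 503976) = -1861216/(-1823552) = -1861216*(-1/1823552) = 58163/56986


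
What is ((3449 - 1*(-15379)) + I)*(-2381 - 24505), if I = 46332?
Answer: -1751891760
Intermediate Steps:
((3449 - 1*(-15379)) + I)*(-2381 - 24505) = ((3449 - 1*(-15379)) + 46332)*(-2381 - 24505) = ((3449 + 15379) + 46332)*(-26886) = (18828 + 46332)*(-26886) = 65160*(-26886) = -1751891760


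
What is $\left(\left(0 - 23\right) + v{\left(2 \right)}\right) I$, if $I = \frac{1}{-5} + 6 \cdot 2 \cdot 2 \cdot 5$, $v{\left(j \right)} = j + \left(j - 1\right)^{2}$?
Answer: $-2396$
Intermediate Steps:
$v{\left(j \right)} = j + \left(-1 + j\right)^{2}$
$I = \frac{599}{5}$ ($I = - \frac{1}{5} + 12 \cdot 2 \cdot 5 = - \frac{1}{5} + 24 \cdot 5 = - \frac{1}{5} + 120 = \frac{599}{5} \approx 119.8$)
$\left(\left(0 - 23\right) + v{\left(2 \right)}\right) I = \left(\left(0 - 23\right) + \left(2 + \left(-1 + 2\right)^{2}\right)\right) \frac{599}{5} = \left(\left(0 - 23\right) + \left(2 + 1^{2}\right)\right) \frac{599}{5} = \left(-23 + \left(2 + 1\right)\right) \frac{599}{5} = \left(-23 + 3\right) \frac{599}{5} = \left(-20\right) \frac{599}{5} = -2396$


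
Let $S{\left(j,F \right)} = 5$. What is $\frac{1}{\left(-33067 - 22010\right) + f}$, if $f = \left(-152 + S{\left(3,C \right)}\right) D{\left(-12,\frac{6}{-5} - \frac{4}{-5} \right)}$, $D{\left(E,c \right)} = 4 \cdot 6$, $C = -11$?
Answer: $- \frac{1}{58605} \approx -1.7063 \cdot 10^{-5}$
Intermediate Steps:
$D{\left(E,c \right)} = 24$
$f = -3528$ ($f = \left(-152 + 5\right) 24 = \left(-147\right) 24 = -3528$)
$\frac{1}{\left(-33067 - 22010\right) + f} = \frac{1}{\left(-33067 - 22010\right) - 3528} = \frac{1}{-55077 - 3528} = \frac{1}{-58605} = - \frac{1}{58605}$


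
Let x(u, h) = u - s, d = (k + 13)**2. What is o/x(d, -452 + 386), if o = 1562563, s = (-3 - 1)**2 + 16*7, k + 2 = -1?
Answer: -1562563/28 ≈ -55806.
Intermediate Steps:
k = -3 (k = -2 - 1 = -3)
s = 128 (s = (-4)**2 + 112 = 16 + 112 = 128)
d = 100 (d = (-3 + 13)**2 = 10**2 = 100)
x(u, h) = -128 + u (x(u, h) = u - 1*128 = u - 128 = -128 + u)
o/x(d, -452 + 386) = 1562563/(-128 + 100) = 1562563/(-28) = 1562563*(-1/28) = -1562563/28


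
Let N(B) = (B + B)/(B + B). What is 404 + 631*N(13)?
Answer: 1035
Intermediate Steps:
N(B) = 1 (N(B) = (2*B)/((2*B)) = (2*B)*(1/(2*B)) = 1)
404 + 631*N(13) = 404 + 631*1 = 404 + 631 = 1035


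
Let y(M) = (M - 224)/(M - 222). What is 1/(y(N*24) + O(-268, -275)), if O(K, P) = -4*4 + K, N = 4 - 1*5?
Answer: -123/34808 ≈ -0.0035337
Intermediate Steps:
N = -1 (N = 4 - 5 = -1)
O(K, P) = -16 + K
y(M) = (-224 + M)/(-222 + M)
1/(y(N*24) + O(-268, -275)) = 1/((-224 - 1*24)/(-222 - 1*24) + (-16 - 268)) = 1/((-224 - 24)/(-222 - 24) - 284) = 1/(-248/(-246) - 284) = 1/(-1/246*(-248) - 284) = 1/(124/123 - 284) = 1/(-34808/123) = -123/34808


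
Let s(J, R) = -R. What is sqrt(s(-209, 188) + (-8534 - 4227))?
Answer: I*sqrt(12949) ≈ 113.79*I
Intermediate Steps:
sqrt(s(-209, 188) + (-8534 - 4227)) = sqrt(-1*188 + (-8534 - 4227)) = sqrt(-188 - 12761) = sqrt(-12949) = I*sqrt(12949)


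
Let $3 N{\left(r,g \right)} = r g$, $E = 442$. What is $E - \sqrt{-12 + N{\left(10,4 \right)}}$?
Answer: $442 - \frac{2 \sqrt{3}}{3} \approx 440.85$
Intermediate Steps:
$N{\left(r,g \right)} = \frac{g r}{3}$ ($N{\left(r,g \right)} = \frac{r g}{3} = \frac{g r}{3}$)
$E - \sqrt{-12 + N{\left(10,4 \right)}} = 442 - \sqrt{-12 + \frac{1}{3} \cdot 4 \cdot 10} = 442 - \sqrt{-12 + \frac{40}{3}} = 442 - \sqrt{\frac{4}{3}} = 442 - \frac{2 \sqrt{3}}{3}$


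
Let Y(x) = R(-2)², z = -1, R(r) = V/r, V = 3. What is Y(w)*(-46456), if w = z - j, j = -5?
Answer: -104526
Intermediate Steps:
R(r) = 3/r
w = 4 (w = -1 - 1*(-5) = -1 + 5 = 4)
Y(x) = 9/4 (Y(x) = (3/(-2))² = (3*(-½))² = (-3/2)² = 9/4)
Y(w)*(-46456) = (9/4)*(-46456) = -104526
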